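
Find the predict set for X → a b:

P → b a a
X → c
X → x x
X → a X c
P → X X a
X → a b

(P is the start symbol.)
{ 'a' }

PREDICT(X → a b) = (FIRST(RHS) \ {ε}) ∪ (FOLLOW(X) if ε ∈ FIRST(RHS), i.e. RHS ⇒* ε)
FIRST(a b) = { 'a' }
ε ∉ FIRST(a b), so FOLLOW(X) is not added.
PREDICT(X → a b) = { 'a' }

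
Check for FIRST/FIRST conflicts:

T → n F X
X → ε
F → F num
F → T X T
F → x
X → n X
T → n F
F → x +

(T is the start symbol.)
Yes. T → n F X / T → n F on { 'n' }; F → F num / F → T X T on { 'n' }; F → F num / F → x on { 'x' }; F → F num / F → x '+' on { 'x' }; F → x / F → x '+' on { 'x' }

FIRST sets of the non-terminals at (or reachable through a nullable prefix from) the front of some alternative:
  FIRST(F) = { 'n', 'x' }
  FIRST(T) = { 'n' }

Productions for T:
  T → n F X: FIRST = { 'n' }
  T → n F: FIRST = { 'n' }
Productions for X:
  X → ε: FIRST = { ε }
  X → n X: FIRST = { 'n' }
Productions for F:
  F → F num: FIRST = { 'n', 'x' }
  F → T X T: FIRST = { 'n' }
  F → x: FIRST = { 'x' }
  F → x +: FIRST = { 'x' }

Conflict for T: T → n F X and T → n F
  Overlap: { 'n' }
Conflict for F: F → F num and F → T X T
  Overlap: { 'n' }
Conflict for F: F → F num and F → x
  Overlap: { 'x' }
Conflict for F: F → F num and F → x +
  Overlap: { 'x' }
Conflict for F: F → x and F → x +
  Overlap: { 'x' }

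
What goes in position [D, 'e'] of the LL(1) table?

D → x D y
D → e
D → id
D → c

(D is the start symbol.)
D → e

To find M[D, 'e'], we find productions for D where 'e' is in the predict set (PREDICT(N → α) = (FIRST(α) \ {ε}) ∪ (FOLLOW(N) if α ⇒* ε)).

D → x D y: PREDICT = { 'x' }
D → e: PREDICT = { 'e' }
  'e' is in predict set, so this production goes in M[D, 'e']
D → id: PREDICT = { 'id' }
D → c: PREDICT = { 'c' }

M[D, 'e'] = D → e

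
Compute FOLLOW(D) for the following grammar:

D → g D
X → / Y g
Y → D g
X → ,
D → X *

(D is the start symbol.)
{ $, 'g' }

To compute FOLLOW(D), find every occurrence of D on a right-hand side N → α D β: add FIRST(β) \ {ε}, and if β is empty or nullable also add FOLLOW(N). Iterate to a fixed point.

D is the start symbol, so $ ∈ FOLLOW(D).
In D → g D: D is at the end; this adds FOLLOW(D) to itself — nothing new
In Y → D g: D is followed by g, add FIRST(g) \ {ε} = { 'g' }

Taking the union: FOLLOW(D) = { $, 'g' }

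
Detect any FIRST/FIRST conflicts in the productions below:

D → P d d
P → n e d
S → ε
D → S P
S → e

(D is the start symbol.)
FIRST sets of the non-terminals at (or reachable through a nullable prefix from) the front of some alternative:
  FIRST(P) = { 'n' }
  FIRST(S) = { 'e', ε }

Productions for D:
  D → P d d: FIRST = { 'n' }
  D → S P: FIRST = { 'e', 'n' }
Productions for S:
  S → ε: FIRST = { ε }
  S → e: FIRST = { 'e' }
P has only one production, so no FIRST/FIRST conflict is possible there.

Conflict for D: D → P d d and D → S P
  Overlap: { 'n' }

Answer: Yes. D → P d d / D → S P on { 'n' }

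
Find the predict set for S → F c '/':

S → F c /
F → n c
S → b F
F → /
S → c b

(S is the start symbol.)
{ '/', 'n' }

PREDICT(S → F c '/') = (FIRST(RHS) \ {ε}) ∪ (FOLLOW(S) if ε ∈ FIRST(RHS), i.e. RHS ⇒* ε)
FIRST(F) = { '/', 'n' }
FIRST(F c '/') = { '/', 'n' }
ε ∉ FIRST(F c '/'), so FOLLOW(S) is not added.
PREDICT(S → F c '/') = { '/', 'n' }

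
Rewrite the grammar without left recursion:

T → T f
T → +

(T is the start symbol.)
T → + T'
T' → f T'
T' → ε

T is directly left-recursive. The standard transformation for
  A → A α₁ | ... | A α_m | β₁ | ... | β_n
is
  A  → β₁ A' | ... | β_n A'
  A' → α₁ A' | ... | α_m A' | ε

T → + becomes T → + T'
T → T f becomes T' → f T'
Add T' → ε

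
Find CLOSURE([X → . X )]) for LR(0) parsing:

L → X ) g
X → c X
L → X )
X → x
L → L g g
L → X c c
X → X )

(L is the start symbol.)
To compute CLOSURE, for each item [A → α.Bβ] where B is a non-terminal, add [B → .γ] for all productions B → γ; repeat for the newly added items until nothing changes.

Start with: [X → . X )]
  [X → . X )] has the dot before X: add [X → . c X], [X → . x]
No further items can be added.

CLOSURE = { [X → . X )], [X → . c X], [X → . x] }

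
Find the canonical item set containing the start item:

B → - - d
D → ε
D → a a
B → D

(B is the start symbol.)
First, augment the grammar with B' → B
I₀ = CLOSURE({ [B' → . B] }):
  [B' → . B] has the dot before B: add [B → . - - d], [B → . D]
  [B → . D] has the dot before D: add [D → .], [D → . a a]
No further items can be added.

I₀ = { [B → . - - d], [B → . D], [B' → . B], [D → . a a], [D → .] }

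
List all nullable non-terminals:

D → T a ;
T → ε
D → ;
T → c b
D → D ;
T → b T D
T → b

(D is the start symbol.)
A non-terminal is nullable if it can derive ε (the empty string): either it has an ε-production, or it has a production whose right-hand side consists entirely of nullable non-terminals.

ε-productions: T → ε
So T is immediately nullable.
No further non-terminal can be added: every production for the remaining non-terminals contains a terminal or a non-nullable non-terminal.
Nullable = { 'T' }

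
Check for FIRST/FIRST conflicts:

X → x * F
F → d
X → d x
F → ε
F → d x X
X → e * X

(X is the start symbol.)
A FIRST/FIRST conflict occurs when two productions N → α and N → β for the same non-terminal have FIRST(α) ∩ FIRST(β) ≠ ∅ (with ε ∈ FIRST of a nullable right-hand side, so two nullable alternatives also conflict).

Productions for X:
  X → x * F: FIRST = { 'x' }
  X → d x: FIRST = { 'd' }
  X → e * X: FIRST = { 'e' }
Productions for F:
  F → d: FIRST = { 'd' }
  F → ε: FIRST = { ε }
  F → d x X: FIRST = { 'd' }

Conflict for F: F → d and F → d x X
  Overlap: { 'd' }

Answer: Yes. F → d / F → d x X on { 'd' }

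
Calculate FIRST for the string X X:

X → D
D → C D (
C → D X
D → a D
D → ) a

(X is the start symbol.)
FIRST sets of the non-terminals involved (from the grammar, by fixed-point iteration):
  FIRST(X) = { ')', 'a' }

To compute FIRST(X X), process the symbols left to right:
Symbol X is a non-terminal. Add FIRST(X) \ {ε} = { ')', 'a' }
X is not nullable (ε ∉ FIRST(X)), so stop here.
FIRST(X X) = { ')', 'a' }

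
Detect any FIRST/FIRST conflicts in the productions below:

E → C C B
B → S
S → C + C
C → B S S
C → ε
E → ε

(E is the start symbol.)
FIRST sets of the non-terminals at (or reachable through a nullable prefix from) the front of some alternative:
  FIRST(C) = { '+', ε }
  FIRST(B) = { '+' }

Productions for E:
  E → C C B: FIRST = { '+' }
  E → ε: FIRST = { ε }
Productions for C:
  C → B S S: FIRST = { '+' }
  C → ε: FIRST = { ε }
B, S have only one production, so no FIRST/FIRST conflict is possible there.

All alternatives of each non-terminal have pairwise disjoint FIRST sets.

Answer: No FIRST/FIRST conflicts.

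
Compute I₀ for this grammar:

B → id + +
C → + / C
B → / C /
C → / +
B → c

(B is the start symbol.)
{ [B → . / C /], [B → . c], [B → . id + +], [B' → . B] }

First, augment the grammar with B' → B
I₀ = CLOSURE({ [B' → . B] }):
  [B' → . B] has the dot before B: add [B → . id + +], [B → . / C /], [B → . c]
No further items can be added.

I₀ = { [B → . / C /], [B → . c], [B → . id + +], [B' → . B] }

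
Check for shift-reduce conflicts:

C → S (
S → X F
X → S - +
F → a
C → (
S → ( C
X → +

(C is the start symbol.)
Augment with C' → C and build the canonical LR(0) collection (I0 = CLOSURE({[C' → . C]}), then GOTO on every symbol after a dot until no new states appear). It has 12 states:
  I0: { [C → . (], [C → . S (], [C' → . C], [S → . ( C], [S → . X F], [X → . +], [X → . S - +] }  — shift
  I1: { [C → ( .], [C → . (], [C → . S (], [S → ( . C], [S → . ( C], [S → . X F], [X → . +], [X → . S - +] }  — shift, reduce
  I2: { [X → + .] }  — reduce
  I3: { [C' → C .] }  — accept
  I4: { [C → S . (], [X → S . - +] }  — shift
  I5: { [F → . a], [S → X . F] }  — shift
  I6: { [S → X F .] }  — reduce
  I7: { [F → a .] }  — reduce
  I8: { [C → S ( .] }  — reduce
  I9: { [X → S - . +] }  — shift
  I10: { [X → S - + .] }  — reduce
  I11: { [S → ( C .] }  — reduce

I1 contains reduce item [C → ( .] and shift items [C → . (], [S → . ( C], [X → . +] — shift-reduce conflict.

Answer: Yes — I1: [C → ( .] vs [C → . (]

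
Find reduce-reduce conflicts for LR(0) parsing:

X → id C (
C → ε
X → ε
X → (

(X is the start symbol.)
No reduce-reduce conflicts

A reduce-reduce conflict occurs when an LR(0) state has two complete items [A → α .] and [B → β .] — both call for a reduction, and with no lookahead the parser cannot choose between them.

Augment with X' → X and build the canonical LR(0) collection (I0 = CLOSURE({[X' → . X]}), then GOTO on every symbol after a dot until no new states appear). It has 6 states:
  I0: { [X → . (], [X → . id C (], [X → .], [X' → . X] }  — shift, reduce
  I1: { [X → ( .] }  — reduce
  I2: { [X' → X .] }  — accept
  I3: { [C → .], [X → id . C (] }  — reduce
  I4: { [X → id C . (] }  — shift
  I5: { [X → id C ( .] }  — reduce

No state contains more than one complete item.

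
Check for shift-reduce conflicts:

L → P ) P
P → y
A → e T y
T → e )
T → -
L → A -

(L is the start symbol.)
No shift-reduce conflicts

Augment with L' → L and build the canonical LR(0) collection (I0 = CLOSURE({[L' → . L]}), then GOTO on every symbol after a dot until no new states appear). It has 14 states:
  I0: { [A → . e T y], [L → . A -], [L → . P ) P], [L' → . L], [P → . y] }  — shift
  I1: { [L → A . -] }  — shift
  I2: { [L' → L .] }  — accept
  I3: { [L → P . ) P] }  — shift
  I4: { [A → e . T y], [T → . -], [T → . e )] }  — shift
  I5: { [P → y .] }  — reduce
  I6: { [T → - .] }  — reduce
  I7: { [A → e T . y] }  — shift
  I8: { [T → e . )] }  — shift
  I9: { [T → e ) .] }  — reduce
  I10: { [A → e T y .] }  — reduce
  I11: { [L → P ) . P], [P → . y] }  — shift
  I12: { [L → P ) P .] }  — reduce
  I13: { [L → A - .] }  — reduce

No state contains both a complete item and a shift item.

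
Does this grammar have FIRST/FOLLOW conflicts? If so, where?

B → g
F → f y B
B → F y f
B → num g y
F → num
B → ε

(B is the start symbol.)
A FIRST/FOLLOW conflict occurs when a non-terminal N has a nullable alternative N → β (β ⇒* ε) and another alternative N → α with FIRST(α) ∩ FOLLOW(N) ≠ ∅: on such a lookahead the parser cannot decide between expanding α and letting N vanish via β.

Nullable non-terminals: B.
FIRST sets used below: FIRST(F) = { 'f', 'num' }

B: nullable alternative(s) B → ε; FOLLOW(B) = { $, 'y' }
  B → g: FIRST \ {ε} = { 'g' } — disjoint from FOLLOW(B)
  B → F y f: FIRST \ {ε} = { 'f', 'num' } — disjoint from FOLLOW(B)
  B → num g y: FIRST \ {ε} = { 'num' } — disjoint from FOLLOW(B)
  B → ε: FIRST \ {ε} = { } — this is the only nullable alternative, skip

F has no nullable alternative, so no FIRST/FOLLOW check is needed there.

No FIRST/FOLLOW conflicts found.

Answer: No FIRST/FOLLOW conflicts.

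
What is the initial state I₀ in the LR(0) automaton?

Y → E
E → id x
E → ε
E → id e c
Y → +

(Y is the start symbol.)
First, augment the grammar with Y' → Y
I₀ = CLOSURE({ [Y' → . Y] }):
  [Y' → . Y] has the dot before Y: add [Y → . E], [Y → . +]
  [Y → . E] has the dot before E: add [E → . id x], [E → .], [E → . id e c]
No further items can be added.

I₀ = { [E → . id e c], [E → . id x], [E → .], [Y → . +], [Y → . E], [Y' → . Y] }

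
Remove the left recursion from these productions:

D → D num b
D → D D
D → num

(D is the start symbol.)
D → num D'
D' → num b D'
D' → D D'
D' → ε

D is directly left-recursive. The standard transformation for
  A → A α₁ | ... | A α_m | β₁ | ... | β_n
is
  A  → β₁ A' | ... | β_n A'
  A' → α₁ A' | ... | α_m A' | ε

D → num becomes D → num D'
D → D num b becomes D' → num b D'
D → D D becomes D' → D D'
Add D' → ε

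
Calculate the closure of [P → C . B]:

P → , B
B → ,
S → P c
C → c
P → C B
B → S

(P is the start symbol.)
{ [B → . ,], [B → . S], [C → . c], [P → . , B], [P → . C B], [P → C . B], [S → . P c] }

To compute CLOSURE, for each item [A → α.Bβ] where B is a non-terminal, add [B → .γ] for all productions B → γ; repeat for the newly added items until nothing changes.

Start with: [P → C . B]
  [P → C . B] has the dot before B: add [B → . ,], [B → . S]
  [B → . S] has the dot before S: add [S → . P c]
  [S → . P c] has the dot before P: add [P → . , B], [P → . C B]
  [P → . C B] has the dot before C: add [C → . c]
No further items can be added.

CLOSURE = { [B → . ,], [B → . S], [C → . c], [P → . , B], [P → . C B], [P → C . B], [S → . P c] }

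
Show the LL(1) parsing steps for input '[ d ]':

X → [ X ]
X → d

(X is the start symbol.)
LL(1) parsing maintains a stack (initially the start symbol over $) and the input. At each step: if the stack top is a terminal, match it against the current input token; if it is a non-terminal N, replace it with the RHS of M[N, lookahead] (the unique production whose predict set contains the lookahead).

Stack is shown with the top on the left.

Stack    Input    Action
------------------------
X $      [ d ] $  output X → [ X ]
[ X ] $  [ d ] $  match '['
X ] $    d ] $    output X → d
d ] $    d ] $    match 'd'
] $      ] $      match ']'
$        $        accept

The string is accepted.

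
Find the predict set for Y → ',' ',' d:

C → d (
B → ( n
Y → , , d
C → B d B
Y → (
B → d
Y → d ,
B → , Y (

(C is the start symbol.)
PREDICT(Y → ',' ',' d) = (FIRST(RHS) \ {ε}) ∪ (FOLLOW(Y) if ε ∈ FIRST(RHS), i.e. RHS ⇒* ε)
FIRST(',' ',' d) = { ',' }
ε ∉ FIRST(',' ',' d), so FOLLOW(Y) is not added.
PREDICT(Y → ',' ',' d) = { ',' }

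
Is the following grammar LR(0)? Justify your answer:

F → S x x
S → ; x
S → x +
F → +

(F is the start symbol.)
Yes, the grammar is LR(0)

A grammar is LR(0) if no state in the canonical LR(0) collection has:
  - both a shift item (dot before a terminal) and a complete item (shift-reduce conflict), or
  - two or more complete items (reduce-reduce conflict; the accept item [F' → F .] counts as a complete item here).

Augment with F' → F and build the canonical LR(0) collection (I0 = CLOSURE({[F' → . F]}), then GOTO on every symbol after a dot until no new states appear). It has 10 states:
  I0: { [F → . +], [F → . S x x], [F' → . F], [S → . ; x], [S → . x +] }  — shift
  I1: { [F → + .] }  — reduce
  I2: { [S → ; . x] }  — shift
  I3: { [F' → F .] }  — accept
  I4: { [F → S . x x] }  — shift
  I5: { [S → x . +] }  — shift
  I6: { [S → x + .] }  — reduce
  I7: { [F → S x . x] }  — shift
  I8: { [F → S x x .] }  — reduce
  I9: { [S → ; x .] }  — reduce

Every state is either a pure shift/goto state or contains exactly one complete item and nothing to shift — no conflicts. The grammar is LR(0).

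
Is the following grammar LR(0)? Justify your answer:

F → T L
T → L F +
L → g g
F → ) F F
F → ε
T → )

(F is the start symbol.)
No. Shift-reduce conflict between [F → .] and [F → . ) F F]

A grammar is LR(0) if no state in the canonical LR(0) collection has:
  - both a shift item (dot before a terminal) and a complete item (shift-reduce conflict), or
  - two or more complete items (reduce-reduce conflict; the accept item [F' → F .] counts as a complete item here).

Augment with F' → F and build the canonical LR(0) collection (I0 = CLOSURE({[F' → . F]}), then GOTO on every symbol after a dot until no new states appear). It has 12 states:
  I0: { [F → . ) F F], [F → . T L], [F → .], [F' → . F], [L → . g g], [T → . )], [T → . L F +] }  — shift, reduce
  I1: { [F → ) . F F], [F → . ) F F], [F → . T L], [F → .], [L → . g g], [T → ) .], [T → . )], [T → . L F +] }  — shift, 2 reduces
  I2: { [F' → F .] }  — accept
  I3: { [F → . ) F F], [F → . T L], [F → .], [L → . g g], [T → . )], [T → . L F +], [T → L . F +] }  — shift, reduce
  I4: { [F → T . L], [L → . g g] }  — shift
  I5: { [L → g . g] }  — shift
  I6: { [L → g g .] }  — reduce
  I7: { [F → T L .] }  — reduce
  I8: { [T → L F . +] }  — shift
  I9: { [T → L F + .] }  — reduce
  I10: { [F → ) F . F], [F → . ) F F], [F → . T L], [F → .], [L → . g g], [T → . )], [T → . L F +] }  — shift, reduce
  I11: { [F → ) F F .] }  — reduce

Conflict in state I0:
  Shift-reduce conflict between [F → .] and [F → . ) F F]
So the grammar is NOT LR(0).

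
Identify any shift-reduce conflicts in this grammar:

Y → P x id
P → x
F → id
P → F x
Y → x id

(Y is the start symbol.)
Yes — I5: [P → x .] vs [Y → x . id]

A shift-reduce conflict occurs when an LR(0) state has both:
  - a complete (reduce) item [A → α .] (dot at the end), and
  - a shift item [B → β . c γ] (dot before a terminal).

Augment with Y' → Y and build the canonical LR(0) collection (I0 = CLOSURE({[Y' → . Y]}), then GOTO on every symbol after a dot until no new states appear). It has 10 states:
  I0: { [F → . id], [P → . F x], [P → . x], [Y → . P x id], [Y → . x id], [Y' → . Y] }  — shift
  I1: { [P → F . x] }  — shift
  I2: { [Y → P . x id] }  — shift
  I3: { [Y' → Y .] }  — accept
  I4: { [F → id .] }  — reduce
  I5: { [P → x .], [Y → x . id] }  — shift, reduce
  I6: { [Y → x id .] }  — reduce
  I7: { [Y → P x . id] }  — shift
  I8: { [Y → P x id .] }  — reduce
  I9: { [P → F x .] }  — reduce

I5 contains reduce item [P → x .] and shift item [Y → x . id] — shift-reduce conflict.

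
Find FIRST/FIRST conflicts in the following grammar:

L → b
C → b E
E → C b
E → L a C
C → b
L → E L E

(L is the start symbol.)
Yes. L → b / L → E L E on { 'b' }; C → b E / C → b on { 'b' }; E → C b / E → L a C on { 'b' }

A FIRST/FIRST conflict occurs when two productions N → α and N → β for the same non-terminal have FIRST(α) ∩ FIRST(β) ≠ ∅ (with ε ∈ FIRST of a nullable right-hand side, so two nullable alternatives also conflict).

FIRST sets of the non-terminals at (or reachable through a nullable prefix from) the front of some alternative:
  FIRST(E) = { 'b' }
  FIRST(C) = { 'b' }
  FIRST(L) = { 'b' }

Productions for L:
  L → b: FIRST = { 'b' }
  L → E L E: FIRST = { 'b' }
Productions for C:
  C → b E: FIRST = { 'b' }
  C → b: FIRST = { 'b' }
Productions for E:
  E → C b: FIRST = { 'b' }
  E → L a C: FIRST = { 'b' }

Conflict for L: L → b and L → E L E
  Overlap: { 'b' }
Conflict for C: C → b E and C → b
  Overlap: { 'b' }
Conflict for E: E → C b and E → L a C
  Overlap: { 'b' }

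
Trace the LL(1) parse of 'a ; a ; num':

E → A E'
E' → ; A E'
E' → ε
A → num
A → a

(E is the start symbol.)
LL(1) parsing maintains a stack (initially the start symbol over $) and the input. At each step: if the stack top is a terminal, match it against the current input token; if it is a non-terminal N, replace it with the RHS of M[N, lookahead] (the unique production whose predict set contains the lookahead).

Stack is shown with the top on the left.

Stack     Input          Action
-------------------------------
E $       a ; a ; num $  output E → A E'
A E' $    a ; a ; num $  output A → a
a E' $    a ; a ; num $  match 'a'
E' $      ; a ; num $    output E' → ; A E'
; A E' $  ; a ; num $    match ';'
A E' $    a ; num $      output A → a
a E' $    a ; num $      match 'a'
E' $      ; num $        output E' → ; A E'
; A E' $  ; num $        match ';'
A E' $    num $          output A → num
num E' $  num $          match 'num'
E' $      $              output E' → ε
$         $              accept

The string is accepted.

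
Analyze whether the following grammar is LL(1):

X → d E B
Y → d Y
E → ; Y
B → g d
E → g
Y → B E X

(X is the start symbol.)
A grammar is LL(1) if for each non-terminal N with multiple productions, the predict sets of those productions are pairwise disjoint, where PREDICT(N → α) = (FIRST(α) \ {ε}) ∪ (FOLLOW(N) if α ⇒* ε).

Relevant sets:
  FIRST(B) = { 'g' }

For Y:
  PREDICT(Y → d Y) = { 'd' }
  PREDICT(Y → B E X) = { 'g' }
For E:
  PREDICT(E → ';' Y) = { ';' }
  PREDICT(E → g) = { 'g' }
X, B have a single production, so nothing to check there.

All predict sets are disjoint. The grammar IS LL(1).

Answer: Yes, the grammar is LL(1).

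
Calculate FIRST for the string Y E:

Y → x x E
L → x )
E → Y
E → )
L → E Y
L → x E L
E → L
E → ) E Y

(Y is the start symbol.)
FIRST sets of the non-terminals involved (from the grammar, by fixed-point iteration):
  FIRST(Y) = { 'x' }

To compute FIRST(Y E), process the symbols left to right:
Symbol Y is a non-terminal. Add FIRST(Y) \ {ε} = { 'x' }
Y is not nullable (ε ∉ FIRST(Y)), so stop here.
FIRST(Y E) = { 'x' }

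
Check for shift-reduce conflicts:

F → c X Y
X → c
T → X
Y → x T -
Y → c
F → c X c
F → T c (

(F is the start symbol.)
Yes — I4: [X → c .] vs [X → . c]

A shift-reduce conflict occurs when an LR(0) state has both:
  - a complete (reduce) item [A → α .] (dot at the end), and
  - a shift item [B → β . c γ] (dot before a terminal).

Augment with F' → F and build the canonical LR(0) collection (I0 = CLOSURE({[F' → . F]}), then GOTO on every symbol after a dot until no new states appear). It has 14 states:
  I0: { [F → . T c (], [F → . c X Y], [F → . c X c], [F' → . F], [T → . X], [X → . c] }  — shift
  I1: { [F' → F .] }  — accept
  I2: { [F → T . c (] }  — shift
  I3: { [T → X .] }  — reduce
  I4: { [F → c . X Y], [F → c . X c], [X → . c], [X → c .] }  — shift, reduce
  I5: { [F → c X . Y], [F → c X . c], [Y → . c], [Y → . x T -] }  — shift
  I6: { [X → c .] }  — reduce
  I7: { [F → c X Y .] }  — reduce
  I8: { [F → c X c .], [Y → c .] }  — 2 reduces
  I9: { [T → . X], [X → . c], [Y → x . T -] }  — shift
  I10: { [Y → x T . -] }  — shift
  I11: { [Y → x T - .] }  — reduce
  I12: { [F → T c . (] }  — shift
  I13: { [F → T c ( .] }  — reduce

I4 contains reduce item [X → c .] and shift item [X → . c] — shift-reduce conflict.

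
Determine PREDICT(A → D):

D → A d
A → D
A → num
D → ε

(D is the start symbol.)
PREDICT(A → D) = (FIRST(RHS) \ {ε}) ∪ (FOLLOW(A) if ε ∈ FIRST(RHS), i.e. RHS ⇒* ε)
FIRST(D) = { 'd', 'num', ε }
FIRST(D) = { 'd', 'num', ε }
ε ∈ FIRST(D) (the right-hand side is nullable), so add FOLLOW(A) = { 'd' }
PREDICT(A → D) = { 'd', 'num' }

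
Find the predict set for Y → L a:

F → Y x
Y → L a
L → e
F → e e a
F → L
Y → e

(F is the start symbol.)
PREDICT(Y → L a) = (FIRST(RHS) \ {ε}) ∪ (FOLLOW(Y) if ε ∈ FIRST(RHS), i.e. RHS ⇒* ε)
FIRST(L) = { 'e' }
FIRST(L a) = { 'e' }
ε ∉ FIRST(L a), so FOLLOW(Y) is not added.
PREDICT(Y → L a) = { 'e' }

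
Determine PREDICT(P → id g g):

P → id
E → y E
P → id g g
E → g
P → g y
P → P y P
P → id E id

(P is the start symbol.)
PREDICT(P → id g g) = (FIRST(RHS) \ {ε}) ∪ (FOLLOW(P) if ε ∈ FIRST(RHS), i.e. RHS ⇒* ε)
FIRST(id g g) = { 'id' }
ε ∉ FIRST(id g g), so FOLLOW(P) is not added.
PREDICT(P → id g g) = { 'id' }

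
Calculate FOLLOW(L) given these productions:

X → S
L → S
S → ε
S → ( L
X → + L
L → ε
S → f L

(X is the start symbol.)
{ $ }

To compute FOLLOW(L), find every occurrence of L on a right-hand side N → α L β: add FIRST(β) \ {ε}, and if β is empty or nullable also add FOLLOW(N). Iterate to a fixed point.

In S → ( L: L is at the end, add FOLLOW(S)
In X → + L: L is at the end, add FOLLOW(X)
In S → f L: L is at the end, add FOLLOW(S)

The FOLLOW sets referred to above (computed the same way, to a fixed point):
  FOLLOW(S) = { $ }
  FOLLOW(X) = { $ }

Taking the union: FOLLOW(L) = { $ }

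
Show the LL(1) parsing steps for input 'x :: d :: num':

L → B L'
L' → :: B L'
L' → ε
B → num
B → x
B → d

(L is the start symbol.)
LL(1) parsing maintains a stack (initially the start symbol over $) and the input. At each step: if the stack top is a terminal, match it against the current input token; if it is a non-terminal N, replace it with the RHS of M[N, lookahead] (the unique production whose predict set contains the lookahead).

Stack is shown with the top on the left.

Stack      Input            Action
----------------------------------
L $        x :: d :: num $  output L → B L'
B L' $     x :: d :: num $  output B → x
x L' $     x :: d :: num $  match 'x'
L' $       :: d :: num $    output L' → :: B L'
:: B L' $  :: d :: num $    match '::'
B L' $     d :: num $       output B → d
d L' $     d :: num $       match 'd'
L' $       :: num $         output L' → :: B L'
:: B L' $  :: num $         match '::'
B L' $     num $            output B → num
num L' $   num $            match 'num'
L' $       $                output L' → ε
$          $                accept

The string is accepted.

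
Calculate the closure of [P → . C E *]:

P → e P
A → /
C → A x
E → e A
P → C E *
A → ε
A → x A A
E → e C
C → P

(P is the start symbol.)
{ [A → . /], [A → . x A A], [A → .], [C → . A x], [C → . P], [P → . C E *], [P → . e P] }

To compute CLOSURE, for each item [A → α.Bβ] where B is a non-terminal, add [B → .γ] for all productions B → γ; repeat for the newly added items until nothing changes.

Start with: [P → . C E *]
  [P → . C E *] has the dot before C: add [C → . A x], [C → . P]
  [C → . A x] has the dot before A: add [A → . /], [A → .], [A → . x A A]
  [C → . P] has the dot before P: add [P → . e P]
No further items can be added.

CLOSURE = { [A → . /], [A → . x A A], [A → .], [C → . A x], [C → . P], [P → . C E *], [P → . e P] }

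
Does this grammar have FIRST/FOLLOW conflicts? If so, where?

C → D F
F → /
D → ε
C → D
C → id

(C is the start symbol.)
A FIRST/FOLLOW conflict occurs when a non-terminal N has a nullable alternative N → β (β ⇒* ε) and another alternative N → α with FIRST(α) ∩ FOLLOW(N) ≠ ∅: on such a lookahead the parser cannot decide between expanding α and letting N vanish via β.

Nullable non-terminals: C, D.
FIRST sets used below: FIRST(D) = { ε }, FIRST(F) = { '/' }

C: nullable alternative(s) C → D; FOLLOW(C) = { $ }
  C → D F: FIRST \ {ε} = { '/' } — disjoint from FOLLOW(C)
  C → D: FIRST \ {ε} = { } — this is the only nullable alternative, skip
  C → id: FIRST \ {ε} = { 'id' } — disjoint from FOLLOW(C)
D has a nullable alternative but only one production, so nothing to check.

F has no nullable alternative, so no FIRST/FOLLOW check is needed there.

No FIRST/FOLLOW conflicts found.

Answer: No FIRST/FOLLOW conflicts.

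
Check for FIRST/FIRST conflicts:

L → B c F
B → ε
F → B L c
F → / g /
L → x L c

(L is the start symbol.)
No FIRST/FIRST conflicts.

A FIRST/FIRST conflict occurs when two productions N → α and N → β for the same non-terminal have FIRST(α) ∩ FIRST(β) ≠ ∅ (with ε ∈ FIRST of a nullable right-hand side, so two nullable alternatives also conflict).

FIRST sets of the non-terminals at (or reachable through a nullable prefix from) the front of some alternative:
  FIRST(B) = { ε }
  FIRST(L) = { 'c', 'x' }

Productions for L:
  L → B c F: FIRST = { 'c' }
  L → x L c: FIRST = { 'x' }
Productions for F:
  F → B L c: FIRST = { 'c', 'x' }
  F → / g /: FIRST = { '/' }
B has only one production, so no FIRST/FIRST conflict is possible there.

All alternatives of each non-terminal have pairwise disjoint FIRST sets.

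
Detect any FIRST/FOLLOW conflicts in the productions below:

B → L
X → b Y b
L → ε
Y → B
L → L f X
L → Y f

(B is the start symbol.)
Yes. L → L f X with FOLLOW(L) on { 'f' }; L → Y f with FOLLOW(L) on { 'f' }

Nullable non-terminals: B, L, Y.
FIRST sets used below: FIRST(L) = { 'f', ε }, FIRST(Y) = { 'f', ε }
B has a nullable alternative but only one production, so nothing to check.

L: nullable alternative(s) L → ε; FOLLOW(L) = { $, 'b', 'f' }
  L → ε: FIRST \ {ε} = { } — this is the only nullable alternative, skip
  L → L f X: FIRST \ {ε} = { 'f' } — overlaps FOLLOW(L) on { 'f' }: CONFLICT
  L → Y f: FIRST \ {ε} = { 'f' } — overlaps FOLLOW(L) on { 'f' }: CONFLICT
Y has a nullable alternative but only one production, so nothing to check.

X has no nullable alternative, so no FIRST/FOLLOW check is needed there.

So the grammar has 2 FIRST/FOLLOW conflicts (marked CONFLICT above).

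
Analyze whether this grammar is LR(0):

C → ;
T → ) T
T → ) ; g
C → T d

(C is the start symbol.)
Augment with C' → C and build the canonical LR(0) collection (I0 = CLOSURE({[C' → . C]}), then GOTO on every symbol after a dot until no new states appear). It has 9 states:
  I0: { [C → . ;], [C → . T d], [C' → . C], [T → . ) ; g], [T → . ) T] }  — shift
  I1: { [T → ) . ; g], [T → ) . T], [T → . ) ; g], [T → . ) T] }  — shift
  I2: { [C → ; .] }  — reduce
  I3: { [C' → C .] }  — accept
  I4: { [C → T . d] }  — shift
  I5: { [C → T d .] }  — reduce
  I6: { [T → ) ; . g] }  — shift
  I7: { [T → ) T .] }  — reduce
  I8: { [T → ) ; g .] }  — reduce

Every state is either a pure shift/goto state or contains exactly one complete item and nothing to shift — no conflicts. The grammar is LR(0).

Answer: Yes, the grammar is LR(0)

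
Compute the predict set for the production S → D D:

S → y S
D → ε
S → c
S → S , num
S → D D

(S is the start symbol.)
{ $, ',' }

PREDICT(S → D D) = (FIRST(RHS) \ {ε}) ∪ (FOLLOW(S) if ε ∈ FIRST(RHS), i.e. RHS ⇒* ε)
FIRST(D) = { ε }
FIRST(D D) = { ε }
ε ∈ FIRST(D D) (the right-hand side is nullable), so add FOLLOW(S) = { $, ',' }
PREDICT(S → D D) = { $, ',' }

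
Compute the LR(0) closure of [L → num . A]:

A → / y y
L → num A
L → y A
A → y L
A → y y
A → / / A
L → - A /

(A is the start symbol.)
{ [A → . / / A], [A → . / y y], [A → . y L], [A → . y y], [L → num . A] }

To compute CLOSURE, for each item [A → α.Bβ] where B is a non-terminal, add [B → .γ] for all productions B → γ; repeat for the newly added items until nothing changes.

Start with: [L → num . A]
  [L → num . A] has the dot before A: add [A → . / y y], [A → . y L], [A → . y y], [A → . / / A]
No further items can be added.

CLOSURE = { [A → . / / A], [A → . / y y], [A → . y L], [A → . y y], [L → num . A] }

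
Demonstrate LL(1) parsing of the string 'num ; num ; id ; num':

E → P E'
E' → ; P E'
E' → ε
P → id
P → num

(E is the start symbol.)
LL(1) parsing maintains a stack (initially the start symbol over $) and the input. At each step: if the stack top is a terminal, match it against the current input token; if it is a non-terminal N, replace it with the RHS of M[N, lookahead] (the unique production whose predict set contains the lookahead).

Stack is shown with the top on the left.

Stack     Input                   Action
----------------------------------------
E $       num ; num ; id ; num $  output E → P E'
P E' $    num ; num ; id ; num $  output P → num
num E' $  num ; num ; id ; num $  match 'num'
E' $      ; num ; id ; num $      output E' → ; P E'
; P E' $  ; num ; id ; num $      match ';'
P E' $    num ; id ; num $        output P → num
num E' $  num ; id ; num $        match 'num'
E' $      ; id ; num $            output E' → ; P E'
; P E' $  ; id ; num $            match ';'
P E' $    id ; num $              output P → id
id E' $   id ; num $              match 'id'
E' $      ; num $                 output E' → ; P E'
; P E' $  ; num $                 match ';'
P E' $    num $                   output P → num
num E' $  num $                   match 'num'
E' $      $                       output E' → ε
$         $                       accept

The string is accepted.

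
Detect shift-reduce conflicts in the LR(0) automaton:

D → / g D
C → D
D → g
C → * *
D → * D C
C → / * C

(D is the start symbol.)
Yes — I14: [C → * * .] vs [D → . * D C]

A shift-reduce conflict occurs when an LR(0) state has both:
  - a complete (reduce) item [A → α .] (dot at the end), and
  - a shift item [B → β . c γ] (dot before a terminal).

Augment with D' → D and build the canonical LR(0) collection (I0 = CLOSURE({[D' → . D]}), then GOTO on every symbol after a dot until no new states appear). It has 15 states:
  I0: { [D → . * D C], [D → . / g D], [D → . g], [D' → . D] }  — shift
  I1: { [D → * . D C], [D → . * D C], [D → . / g D], [D → . g] }  — shift
  I2: { [D → / . g D] }  — shift
  I3: { [D' → D .] }  — accept
  I4: { [D → g .] }  — reduce
  I5: { [D → . * D C], [D → . / g D], [D → . g], [D → / g . D] }  — shift
  I6: { [D → / g D .] }  — reduce
  I7: { [C → . * *], [C → . / * C], [C → . D], [D → * D . C], [D → . * D C], [D → . / g D], [D → . g] }  — shift
  I8: { [C → * . *], [D → * . D C], [D → . * D C], [D → . / g D], [D → . g] }  — shift
  I9: { [C → / . * C], [D → / . g D] }  — shift
  I10: { [D → * D C .] }  — reduce
  I11: { [C → D .] }  — reduce
  I12: { [C → . * *], [C → . / * C], [C → . D], [C → / * . C], [D → . * D C], [D → . / g D], [D → . g] }  — shift
  I13: { [C → / * C .] }  — reduce
  I14: { [C → * * .], [D → * . D C], [D → . * D C], [D → . / g D], [D → . g] }  — shift, reduce

I14 contains reduce item [C → * * .] and shift items [D → . * D C], [D → . / g D], [D → . g] — shift-reduce conflict.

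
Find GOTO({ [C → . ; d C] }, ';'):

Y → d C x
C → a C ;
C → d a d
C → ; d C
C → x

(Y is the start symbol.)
GOTO(I, ';') = CLOSURE({ [A → αX.β] : [A → α.Xβ] ∈ I, X = ';' })

Items with dot before ';', with the dot advanced:
  [C → . ; d C] → [C → ; . d C]
Closure adds nothing (no advanced item has the dot before a non-terminal).

GOTO = { [C → ; . d C] }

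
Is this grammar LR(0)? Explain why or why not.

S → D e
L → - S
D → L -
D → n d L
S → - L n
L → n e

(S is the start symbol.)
Augment with S' → S and build the canonical LR(0) collection (I0 = CLOSURE({[S' → . S]}), then GOTO on every symbol after a dot until no new states appear). It has 16 states:
  I0: { [D → . L -], [D → . n d L], [L → . - S], [L → . n e], [S → . - L n], [S → . D e], [S' → . S] }  — shift
  I1: { [D → . L -], [D → . n d L], [L → - . S], [L → . - S], [L → . n e], [S → - . L n], [S → . - L n], [S → . D e] }  — shift
  I2: { [S → D . e] }  — shift
  I3: { [D → L . -] }  — shift
  I4: { [S' → S .] }  — accept
  I5: { [D → n . d L], [L → n . e] }  — shift
  I6: { [D → n d . L], [L → . - S], [L → . n e] }  — shift
  I7: { [L → n e .] }  — reduce
  I8: { [D → . L -], [D → . n d L], [L → - . S], [L → . - S], [L → . n e], [S → . - L n], [S → . D e] }  — shift
  I9: { [D → n d L .] }  — reduce
  I10: { [L → n . e] }  — shift
  I11: { [L → - S .] }  — reduce
  I12: { [D → L - .] }  — reduce
  I13: { [S → D e .] }  — reduce
  I14: { [D → L . -], [S → - L . n] }  — shift
  I15: { [S → - L n .] }  — reduce

Every state is either a pure shift/goto state or contains exactly one complete item and nothing to shift — no conflicts. The grammar is LR(0).

Answer: Yes, the grammar is LR(0)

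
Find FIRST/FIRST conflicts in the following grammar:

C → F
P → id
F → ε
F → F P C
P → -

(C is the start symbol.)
A FIRST/FIRST conflict occurs when two productions N → α and N → β for the same non-terminal have FIRST(α) ∩ FIRST(β) ≠ ∅ (with ε ∈ FIRST of a nullable right-hand side, so two nullable alternatives also conflict).

FIRST sets of the non-terminals at (or reachable through a nullable prefix from) the front of some alternative:
  FIRST(F) = { '-', 'id', ε }
  FIRST(P) = { '-', 'id' }

Productions for P:
  P → id: FIRST = { 'id' }
  P → -: FIRST = { '-' }
Productions for F:
  F → ε: FIRST = { ε }
  F → F P C: FIRST = { '-', 'id' }
C has only one production, so no FIRST/FIRST conflict is possible there.

All alternatives of each non-terminal have pairwise disjoint FIRST sets.

Answer: No FIRST/FIRST conflicts.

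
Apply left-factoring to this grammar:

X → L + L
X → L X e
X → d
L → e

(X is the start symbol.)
Left-factoring transforms A → αβ₁ | αβ₂ into A → αA' and A' → β₁ | β₂
(α is the longest common prefix among the alternatives). Repeat until
no nonterminal has two alternatives with a common prefix.

Round 1: X has alternatives sharing prefix 'L'. Introduce X': X → L X'
  Add: X' → + L
  Add: X' → X e

No remaining common prefixes — done.

Resulting grammar:
X → L X'
X' → + L
X' → X e
X → d
L → e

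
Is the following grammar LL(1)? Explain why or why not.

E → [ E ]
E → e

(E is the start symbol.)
For E:
  PREDICT(E → '[' E ']') = { '[' }
  PREDICT(E → e) = { 'e' }

All predict sets are disjoint. The grammar IS LL(1).

Answer: Yes, the grammar is LL(1).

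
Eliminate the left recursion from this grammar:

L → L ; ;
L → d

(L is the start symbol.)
L is directly left-recursive. The standard transformation for
  A → A α₁ | ... | A α_m | β₁ | ... | β_n
is
  A  → β₁ A' | ... | β_n A'
  A' → α₁ A' | ... | α_m A' | ε

L → d becomes L → d L'
L → L ; ; becomes L' → ; ; L'
Add L' → ε

Resulting grammar:
L → d L'
L' → ; ; L'
L' → ε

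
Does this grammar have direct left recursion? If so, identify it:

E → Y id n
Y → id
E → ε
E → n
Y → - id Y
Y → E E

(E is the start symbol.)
Direct left recursion occurs when N → N α for some non-terminal N (the right-hand side begins with the left-hand side itself).

E → Y id n: starts with Y
Y → id: starts with id
E → ε: starts with ε
E → n: starts with n
Y → - id Y: starts with '-'
Y → E E: starts with E

No direct left recursion found.

Answer: No direct left recursion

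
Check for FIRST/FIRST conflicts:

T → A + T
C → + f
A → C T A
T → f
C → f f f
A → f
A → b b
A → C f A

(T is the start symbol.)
A FIRST/FIRST conflict occurs when two productions N → α and N → β for the same non-terminal have FIRST(α) ∩ FIRST(β) ≠ ∅ (with ε ∈ FIRST of a nullable right-hand side, so two nullable alternatives also conflict).

FIRST sets of the non-terminals at (or reachable through a nullable prefix from) the front of some alternative:
  FIRST(A) = { '+', 'b', 'f' }
  FIRST(C) = { '+', 'f' }

Productions for T:
  T → A + T: FIRST = { '+', 'b', 'f' }
  T → f: FIRST = { 'f' }
Productions for C:
  C → + f: FIRST = { '+' }
  C → f f f: FIRST = { 'f' }
Productions for A:
  A → C T A: FIRST = { '+', 'f' }
  A → f: FIRST = { 'f' }
  A → b b: FIRST = { 'b' }
  A → C f A: FIRST = { '+', 'f' }

Conflict for T: T → A + T and T → f
  Overlap: { 'f' }
Conflict for A: A → C T A and A → f
  Overlap: { 'f' }
Conflict for A: A → C T A and A → C f A
  Overlap: { '+', 'f' }
Conflict for A: A → f and A → C f A
  Overlap: { 'f' }

Answer: Yes. T → A '+' T / T → f on { 'f' }; A → C T A / A → f on { 'f' }; A → C T A / A → C f A on { '+', 'f' }; A → f / A → C f A on { 'f' }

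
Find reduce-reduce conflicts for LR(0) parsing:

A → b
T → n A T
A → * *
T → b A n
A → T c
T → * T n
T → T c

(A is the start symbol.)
A reduce-reduce conflict occurs when an LR(0) state has two complete items [A → α .] and [B → β .] — both call for a reduction, and with no lookahead the parser cannot choose between them.

Augment with A' → A and build the canonical LR(0) collection (I0 = CLOSURE({[A' → . A]}), then GOTO on every symbol after a dot until no new states appear). It has 17 states:
  I0: { [A → . * *], [A → . T c], [A → . b], [A' → . A], [T → . * T n], [T → . T c], [T → . b A n], [T → . n A T] }  — shift
  I1: { [A → * . *], [T → * . T n], [T → . * T n], [T → . T c], [T → . b A n], [T → . n A T] }  — shift
  I2: { [A' → A .] }  — accept
  I3: { [A → T . c], [T → T . c] }  — shift
  I4: { [A → . * *], [A → . T c], [A → . b], [A → b .], [T → . * T n], [T → . T c], [T → . b A n], [T → . n A T], [T → b . A n] }  — shift, reduce
  I5: { [A → . * *], [A → . T c], [A → . b], [T → . * T n], [T → . T c], [T → . b A n], [T → . n A T], [T → n . A T] }  — shift
  I6: { [T → . * T n], [T → . T c], [T → . b A n], [T → . n A T], [T → n A . T] }  — shift
  I7: { [T → * . T n], [T → . * T n], [T → . T c], [T → . b A n], [T → . n A T] }  — shift
  I8: { [T → T . c], [T → n A T .] }  — shift, reduce
  I9: { [A → . * *], [A → . T c], [A → . b], [T → . * T n], [T → . T c], [T → . b A n], [T → . n A T], [T → b . A n] }  — shift
  I10: { [T → b A . n] }  — shift
  I11: { [T → b A n .] }  — reduce
  I12: { [T → T c .] }  — reduce
  I13: { [T → * T . n], [T → T . c] }  — shift
  I14: { [T → * T n .] }  — reduce
  I15: { [A → T c .], [T → T c .] }  — 2 reduces
  I16: { [A → * * .], [T → * . T n], [T → . * T n], [T → . T c], [T → . b A n], [T → . n A T] }  — shift, reduce

I15 contains complete items [A → T c .], [T → T c .] — reduce-reduce conflict.

Answer: Yes — I15: [A → T c .] vs [T → T c .]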